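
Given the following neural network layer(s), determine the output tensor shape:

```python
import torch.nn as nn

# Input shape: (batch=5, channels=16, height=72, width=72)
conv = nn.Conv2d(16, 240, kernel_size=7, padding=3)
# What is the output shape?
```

Input: (5, 16, 72, 72) -> Output: (5, 240, 72, 72)

Answer: (5, 240, 72, 72)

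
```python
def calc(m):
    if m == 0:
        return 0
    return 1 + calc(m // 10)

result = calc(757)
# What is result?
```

Count of digits of 757: 3

Answer: 3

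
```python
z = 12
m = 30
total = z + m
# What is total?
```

Trace:
`z = 12` → z = 12
`m = 30` → m = 30
`total = z + m` → total = 42
So total = 42

Answer: 42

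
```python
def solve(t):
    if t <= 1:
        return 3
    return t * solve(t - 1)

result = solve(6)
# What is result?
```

solve(6) = 6 * 5 * 4 * 3 * 2 * 3 = 2160

Answer: 2160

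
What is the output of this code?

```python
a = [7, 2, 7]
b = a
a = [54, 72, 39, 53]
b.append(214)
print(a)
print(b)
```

Key concept: rebinding vs mutation: a is rebound to a new list, b still points at the original.
Step by step:
`a = [7, 2, 7]` → a = [7, 2, 7]
`b = a` → b = [7, 2, 7] (same object as a)
`a = [54, 72, 39, 53]` → a = [54, 72, 39, 53]
`b.append(214)` → b = [7, 2, 7, 214]
`print(a)` → prints [54, 72, 39, 53]
`print(b)` → prints [7, 2, 7, 214]

Answer:
[54, 72, 39, 53]
[7, 2, 7, 214]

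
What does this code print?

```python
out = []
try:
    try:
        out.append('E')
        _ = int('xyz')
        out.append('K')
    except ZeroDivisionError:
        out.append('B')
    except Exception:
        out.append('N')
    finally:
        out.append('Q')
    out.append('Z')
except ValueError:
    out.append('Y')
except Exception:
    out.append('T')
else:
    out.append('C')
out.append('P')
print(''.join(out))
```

Execution trace: 'E' (inner try body) → 'N' (inner except Exception) → 'Q' (inner finally) → 'Z' (try body, no exception) → 'C' (else) → 'P' (after the try/except). Output: ENQZCP

Answer: ENQZCP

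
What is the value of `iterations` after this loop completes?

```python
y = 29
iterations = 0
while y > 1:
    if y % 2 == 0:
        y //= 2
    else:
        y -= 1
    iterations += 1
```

Steps to reduce 29 to 1
`iterations` takes the values: 0 → 1 → 2 → 3 → 4 → 5 → 6 → 7

Answer: 7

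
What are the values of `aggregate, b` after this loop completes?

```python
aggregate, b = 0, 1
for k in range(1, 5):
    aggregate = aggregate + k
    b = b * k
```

Sum and factorial of 1 to 4
`aggregate, b` takes the values: (0, 1) → (1, 1) → (3, 1) → (3, 2) → (6, 2) → (6, 6) → (10, 6) → (10, 24)

Answer: 10, 24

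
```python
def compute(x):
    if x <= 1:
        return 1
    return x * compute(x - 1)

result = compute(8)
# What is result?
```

compute(8) = 8 * 7 * 6 * 5 * 4 * 3 * 2 * 1 = 40320

Answer: 40320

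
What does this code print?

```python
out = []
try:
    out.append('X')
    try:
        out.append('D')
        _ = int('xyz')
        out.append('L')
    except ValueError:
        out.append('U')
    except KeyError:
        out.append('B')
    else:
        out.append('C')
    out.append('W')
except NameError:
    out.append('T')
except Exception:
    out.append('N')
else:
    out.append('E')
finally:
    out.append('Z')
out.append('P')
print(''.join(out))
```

Execution trace: 'X' (try body) → 'D' (inner try body) → 'U' (inner except ValueError) → 'W' (try body, no exception) → 'E' (else) → 'Z' (finally) → 'P' (after the try/except). Output: XDUWEZP

Answer: XDUWEZP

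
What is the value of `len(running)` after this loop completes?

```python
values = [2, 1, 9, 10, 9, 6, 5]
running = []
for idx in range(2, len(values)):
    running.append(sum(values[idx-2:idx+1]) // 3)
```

Number of 3-element averages
`running` takes the values: [] → [4] → [4, 6] → [4, 6, 9] → [4, 6, 9, 8] → [4, 6, 9, 8, 6]
So `len(running)` = 5

Answer: 5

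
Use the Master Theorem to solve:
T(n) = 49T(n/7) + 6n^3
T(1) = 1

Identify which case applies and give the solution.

a=49, b=7, f(n)=6n^3. log_7(49) = 2. Since c=3 > 2 and the regularity condition holds (49(n/7)^3 = (49/7^3)n^3 with 49/7^3 < 1), Case 3 applies: T(n) = Θ(f(n)) = O(n^3).

Answer: O(n^3) - Case 3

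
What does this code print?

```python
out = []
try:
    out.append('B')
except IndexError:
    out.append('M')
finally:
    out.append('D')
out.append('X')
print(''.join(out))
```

Execution trace: 'B' (try body, no exception) → 'D' (finally) → 'X' (after the try/except). Output: BDX

Answer: BDX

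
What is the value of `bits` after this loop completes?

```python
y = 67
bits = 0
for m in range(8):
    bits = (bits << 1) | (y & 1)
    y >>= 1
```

Reverse lowest 8 bits of 67
`bits` takes the values: 0 → 1 → 3 → 6 → 12 → 24 → 48 → 97 → 194

Answer: 194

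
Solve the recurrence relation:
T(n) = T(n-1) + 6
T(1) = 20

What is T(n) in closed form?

Unrolling: T(n) = T(1) + 6·(n-1) = 20 + 6(n-1) = 6n + 14.

Answer: T(n) = 6n + 14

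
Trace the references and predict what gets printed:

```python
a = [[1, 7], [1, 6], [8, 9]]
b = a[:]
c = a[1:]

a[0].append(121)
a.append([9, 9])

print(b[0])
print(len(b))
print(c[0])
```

Key concept: slice with nested mutation.
Step by step:
`a = [[1, 7], [1, 6], [8, 9]]` → a = [[1, 7], [1, 6], [8, 9]]
`b = a[:]` → b = [[1, 7], [1, 6], [8, 9]]
`c = a[1:]` → c = [[1, 6], [8, 9]]
`a[0].append(121)` → a = [[1, 7, 121], [1, 6], [8, 9]]; b = [[1, 7, 121], [1, 6], [8, 9]]
`a.append([9, 9])` → a = [[1, 7, 121], [1, 6], [8, 9], [9, 9]]
`print(b[0])` → prints [1, 7, 121]
`print(len(b))` → prints 3
`print(c[0])` → prints [1, 6]

Answer:
[1, 7, 121]
3
[1, 6]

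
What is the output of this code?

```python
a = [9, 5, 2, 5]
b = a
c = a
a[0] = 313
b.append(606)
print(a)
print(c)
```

Key concept: multiple aliases.
Step by step:
`a = [9, 5, 2, 5]` → a = [9, 5, 2, 5]
`b = a` → b = [9, 5, 2, 5] (same object as a)
`c = a` → c = [9, 5, 2, 5] (same object as a, b)
`a[0] = 313` → a = [313, 5, 2, 5] (same object as b, c); b = [313, 5, 2, 5] (same object as a, c); c = [313, 5, 2, 5] (same object as a, b)
`b.append(606)` → a = [313, 5, 2, 5, 606] (same object as b, c); b = [313, 5, 2, 5, 606] (same object as a, c); c = [313, 5, 2, 5, 606] (same object as a, b)
`print(a)` → prints [313, 5, 2, 5, 606]
`print(c)` → prints [313, 5, 2, 5, 606]

Answer:
[313, 5, 2, 5, 606]
[313, 5, 2, 5, 606]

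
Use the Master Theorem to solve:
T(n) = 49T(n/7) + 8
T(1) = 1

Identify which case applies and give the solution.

a=49, b=7, f(n)=8. log_7(49) = 2. Since c=0 < 2, Case 1 applies: T(n) = Θ(n^log_b(a)) = O(n^2).

Answer: O(n^2) - Case 1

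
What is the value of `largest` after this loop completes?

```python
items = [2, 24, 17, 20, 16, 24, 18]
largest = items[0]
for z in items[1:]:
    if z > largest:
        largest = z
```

Maximum of [2, 24, 17, 20, 16, 24, 18]
`largest` takes the values: 2 → 24

Answer: 24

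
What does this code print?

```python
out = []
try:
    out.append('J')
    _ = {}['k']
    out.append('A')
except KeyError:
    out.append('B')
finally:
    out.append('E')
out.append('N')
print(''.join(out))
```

Execution trace: 'J' (try body) → 'B' (except KeyError) → 'E' (finally) → 'N' (after the try/except). Output: JBEN

Answer: JBEN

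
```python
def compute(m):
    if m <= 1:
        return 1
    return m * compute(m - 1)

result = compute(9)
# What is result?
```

compute(9) = 9 * 8 * 7 * 6 * 5 * 4 * 3 * 2 * 1 = 362880

Answer: 362880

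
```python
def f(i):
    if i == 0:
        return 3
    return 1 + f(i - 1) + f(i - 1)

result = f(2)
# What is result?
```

f(i) = 1 + 2·f(i-1), f(0)=3. Closed form: (3+1)·2^2 - 1 = 15.

Answer: 15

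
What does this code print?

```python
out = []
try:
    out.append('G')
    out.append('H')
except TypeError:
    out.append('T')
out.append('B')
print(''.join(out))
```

Execution trace: 'G' (try body) → 'H' (try body, no exception) → 'B' (after the try/except). Output: GHB

Answer: GHB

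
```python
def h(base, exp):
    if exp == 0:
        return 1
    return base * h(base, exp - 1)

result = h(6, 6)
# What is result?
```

h(6, 6) = 6 * 6 * 6 * 6 * 6 * 6 = 46656

Answer: 46656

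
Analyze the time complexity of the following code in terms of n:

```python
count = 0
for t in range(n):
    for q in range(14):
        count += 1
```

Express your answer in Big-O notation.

Each loop level contributes: n × 1. Multiplying the contributions gives O(n).

Answer: O(n)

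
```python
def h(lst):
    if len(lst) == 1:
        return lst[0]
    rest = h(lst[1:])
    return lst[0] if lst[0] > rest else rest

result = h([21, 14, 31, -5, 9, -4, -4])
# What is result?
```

Recursive max over [21, 14, 31, -5, 9, -4, -4] = 31

Answer: 31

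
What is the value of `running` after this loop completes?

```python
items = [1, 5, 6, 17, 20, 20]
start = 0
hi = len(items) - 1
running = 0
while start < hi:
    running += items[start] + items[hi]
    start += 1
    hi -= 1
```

Sum of pairs from ends
`running` takes the values: 0 → 21 → 46 → 69

Answer: 69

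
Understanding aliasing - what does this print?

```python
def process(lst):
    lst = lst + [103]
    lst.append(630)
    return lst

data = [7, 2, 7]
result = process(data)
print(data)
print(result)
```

Key concept: rebinding parameter vs mutation.
Step by step:
`data = [7, 2, 7]` → data = [7, 2, 7]
`result = process(data)` → result = [7, 2, 7, 103, 630]
`print(data)` → prints [7, 2, 7]
`print(result)` → prints [7, 2, 7, 103, 630]

Answer:
[7, 2, 7]
[7, 2, 7, 103, 630]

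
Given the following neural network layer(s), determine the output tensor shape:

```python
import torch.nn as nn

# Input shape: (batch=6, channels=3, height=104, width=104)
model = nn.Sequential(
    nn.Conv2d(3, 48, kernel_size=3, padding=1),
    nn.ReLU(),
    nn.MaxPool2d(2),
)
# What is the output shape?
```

Input: (6, 3, 104, 104) -> after Conv2d: (6, 48, 104, 104) -> after ReLU: (6, 48, 104, 104) -> Output: (6, 48, 52, 52)

Answer: (6, 48, 52, 52)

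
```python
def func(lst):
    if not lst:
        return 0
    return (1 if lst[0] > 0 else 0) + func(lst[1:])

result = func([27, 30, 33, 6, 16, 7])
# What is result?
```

Count of positive elements in [27, 30, 33, 6, 16, 7] = 6

Answer: 6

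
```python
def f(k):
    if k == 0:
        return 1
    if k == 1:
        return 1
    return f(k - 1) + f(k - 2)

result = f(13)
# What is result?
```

Build up from base cases: f(0)=1, f(1)=1, f(2)=2, f(3)=3, f(4)=5, f(5)=8, f(6)=13, ..., f(13)=377

Answer: 377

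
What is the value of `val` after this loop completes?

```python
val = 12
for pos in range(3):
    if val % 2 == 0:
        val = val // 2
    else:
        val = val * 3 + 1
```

Collatz-style transformation from 12
`val` takes the values: 12 → 6 → 3 → 10

Answer: 10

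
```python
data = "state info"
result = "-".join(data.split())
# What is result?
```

Trace:
`data = "state info"` → data = 'state info'
`result = "-".join(data.split())` → result = 'state-info'
So result = 'state-info'

Answer: 'state-info'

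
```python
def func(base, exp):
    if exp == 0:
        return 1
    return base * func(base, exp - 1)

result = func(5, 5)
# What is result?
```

func(5, 5) = 5 * 5 * 5 * 5 * 5 = 3125

Answer: 3125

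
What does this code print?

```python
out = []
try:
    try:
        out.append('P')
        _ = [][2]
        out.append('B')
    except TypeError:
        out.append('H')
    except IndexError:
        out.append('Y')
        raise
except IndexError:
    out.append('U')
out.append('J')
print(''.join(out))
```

Execution trace: 'P' (inner try body) → 'Y' (inner except IndexError) → 'U' (outer except IndexError) → 'J' (after the try/except). Output: PYUJ

Answer: PYUJ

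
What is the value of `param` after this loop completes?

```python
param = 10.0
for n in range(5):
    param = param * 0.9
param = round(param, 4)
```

Exponential decay: 10.0 * 0.9^5
`param` takes the values: 10.0 → 9.0 → 8.1 → 7.29 → 6.561 → 5.9049

Answer: 5.9049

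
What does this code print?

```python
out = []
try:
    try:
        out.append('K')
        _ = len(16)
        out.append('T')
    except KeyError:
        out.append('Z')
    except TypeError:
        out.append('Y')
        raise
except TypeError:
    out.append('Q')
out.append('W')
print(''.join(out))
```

Execution trace: 'K' (inner try body) → 'Y' (inner except TypeError) → 'Q' (outer except TypeError) → 'W' (after the try/except). Output: KYQW

Answer: KYQW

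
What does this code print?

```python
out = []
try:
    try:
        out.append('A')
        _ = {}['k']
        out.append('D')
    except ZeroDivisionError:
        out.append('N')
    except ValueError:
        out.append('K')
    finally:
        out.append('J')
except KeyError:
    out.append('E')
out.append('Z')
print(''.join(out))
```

Execution trace: 'A' (try body) → 'J' (finally) → 'E' (outer except KeyError) → 'Z' (after the try/except). Output: AJEZ

Answer: AJEZ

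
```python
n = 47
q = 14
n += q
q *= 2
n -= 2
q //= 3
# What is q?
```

Trace:
`n = 47` → n = 47
`q = 14` → q = 14
`n += q` → n = 61
`q *= 2` → q = 28
`n -= 2` → n = 59
`q //= 3` → q = 9
So q = 9

Answer: 9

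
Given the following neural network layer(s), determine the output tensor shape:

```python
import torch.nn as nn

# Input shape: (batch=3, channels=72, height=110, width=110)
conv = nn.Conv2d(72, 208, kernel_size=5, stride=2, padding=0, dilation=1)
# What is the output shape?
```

Input: (3, 72, 110, 110) -> Output: (3, 208, 53, 53)

Answer: (3, 208, 53, 53)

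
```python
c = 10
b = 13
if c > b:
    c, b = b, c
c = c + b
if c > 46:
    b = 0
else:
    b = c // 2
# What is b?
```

Trace:
`c = 10` → c = 10
`b = 13` → b = 13
`if c > b: ...` → c > b is False → no variable changes
`c = c + b` → c = 23
`if c > 46: ...` → c > 46 is False, take else branch → b = 11
So b = 11

Answer: 11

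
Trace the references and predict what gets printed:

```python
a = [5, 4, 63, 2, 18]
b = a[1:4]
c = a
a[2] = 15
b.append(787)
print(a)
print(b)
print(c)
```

Key concept: slice vs alias.
Step by step:
`a = [5, 4, 63, 2, 18]` → a = [5, 4, 63, 2, 18]
`b = a[1:4]` → b = [4, 63, 2]
`c = a` → c = [5, 4, 63, 2, 18] (same object as a)
`a[2] = 15` → a = [5, 4, 15, 2, 18] (same object as c); c = [5, 4, 15, 2, 18] (same object as a)
`b.append(787)` → b = [4, 63, 2, 787]
`print(a)` → prints [5, 4, 15, 2, 18]
`print(b)` → prints [4, 63, 2, 787]
`print(c)` → prints [5, 4, 15, 2, 18]

Answer:
[5, 4, 15, 2, 18]
[4, 63, 2, 787]
[5, 4, 15, 2, 18]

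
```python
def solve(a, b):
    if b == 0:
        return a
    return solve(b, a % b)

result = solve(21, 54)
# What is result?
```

solve(21, 54) -> solve(54, 21) -> solve(21, 12) -> solve(12, 9) -> solve(9, 3) -> solve(3, 0) -> 3

Answer: 3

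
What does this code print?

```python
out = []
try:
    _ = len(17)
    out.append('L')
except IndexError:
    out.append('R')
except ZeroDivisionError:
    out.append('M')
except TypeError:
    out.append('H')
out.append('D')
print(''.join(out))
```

Execution trace: 'H' (except TypeError) → 'D' (after the try/except). Output: HD

Answer: HD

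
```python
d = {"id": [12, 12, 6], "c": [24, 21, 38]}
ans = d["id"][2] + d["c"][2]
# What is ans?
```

Trace:
`d = {"id": [12, 12, 6], "c": [24, 21, 38]}` → d = {'id': [12, 12, 6], 'c': [24, 21, 38]}
`ans = d["id"][2] + d["c"][2]` → ans = 44
So ans = 44

Answer: 44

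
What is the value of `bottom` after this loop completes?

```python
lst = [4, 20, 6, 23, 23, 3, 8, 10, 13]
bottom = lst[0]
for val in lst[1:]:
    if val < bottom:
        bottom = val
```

Minimum of [4, 20, 6, 23, 23, 3, 8, 10, 13]
`bottom` takes the values: 4 → 3

Answer: 3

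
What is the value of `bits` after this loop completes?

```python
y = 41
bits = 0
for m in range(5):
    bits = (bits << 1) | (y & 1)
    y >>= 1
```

Reverse lowest 5 bits of 41
`bits` takes the values: 0 → 1 → 2 → 4 → 9 → 18

Answer: 18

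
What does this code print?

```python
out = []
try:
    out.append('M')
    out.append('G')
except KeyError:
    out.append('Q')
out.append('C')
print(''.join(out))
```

Execution trace: 'M' (try body) → 'G' (try body, no exception) → 'C' (after the try/except). Output: MGC

Answer: MGC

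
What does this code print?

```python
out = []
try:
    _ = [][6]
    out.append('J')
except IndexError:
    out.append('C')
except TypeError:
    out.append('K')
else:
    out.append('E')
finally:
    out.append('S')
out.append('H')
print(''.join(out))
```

Execution trace: 'C' (except IndexError) → 'S' (finally) → 'H' (after the try/except). Output: CSH

Answer: CSH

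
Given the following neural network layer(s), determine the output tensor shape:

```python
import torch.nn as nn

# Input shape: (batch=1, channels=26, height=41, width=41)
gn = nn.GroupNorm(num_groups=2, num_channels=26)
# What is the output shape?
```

Input: (1, 26, 41, 41) -> Output: (1, 26, 41, 41)

Answer: (1, 26, 41, 41)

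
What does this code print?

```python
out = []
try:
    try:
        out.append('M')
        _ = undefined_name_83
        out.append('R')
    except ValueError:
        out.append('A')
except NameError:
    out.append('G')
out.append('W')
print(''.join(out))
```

Execution trace: 'M' (try body) → 'G' (outer except NameError) → 'W' (after the try/except). Output: MGW

Answer: MGW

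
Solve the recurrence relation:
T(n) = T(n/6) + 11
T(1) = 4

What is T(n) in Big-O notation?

Each step divides n by 6 and adds 11. After log_6(n) steps we reach T(1)=4. So T(n) = 11·log_6(n) + 4 = O(log n).

Answer: O(log n)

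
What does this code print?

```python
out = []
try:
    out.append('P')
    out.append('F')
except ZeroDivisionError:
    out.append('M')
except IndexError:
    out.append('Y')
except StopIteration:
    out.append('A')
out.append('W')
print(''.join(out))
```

Execution trace: 'P' (try body) → 'F' (try body, no exception) → 'W' (after the try/except). Output: PFW

Answer: PFW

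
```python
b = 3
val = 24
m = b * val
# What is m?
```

Trace:
`b = 3` → b = 3
`val = 24` → val = 24
`m = b * val` → m = 72
So m = 72

Answer: 72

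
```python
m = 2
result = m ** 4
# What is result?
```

Trace:
`m = 2` → m = 2
`result = m ** 4` → result = 16
So result = 16

Answer: 16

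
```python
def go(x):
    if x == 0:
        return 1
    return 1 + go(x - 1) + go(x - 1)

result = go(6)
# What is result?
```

go(x) = 1 + 2·go(x-1), go(0)=1. Closed form: (1+1)·2^6 - 1 = 127.

Answer: 127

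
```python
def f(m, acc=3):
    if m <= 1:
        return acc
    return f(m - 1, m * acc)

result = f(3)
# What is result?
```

Accumulator trace (n, acc): (3, 3) -> (2, 9) -> (1, 18) -> return 18

Answer: 18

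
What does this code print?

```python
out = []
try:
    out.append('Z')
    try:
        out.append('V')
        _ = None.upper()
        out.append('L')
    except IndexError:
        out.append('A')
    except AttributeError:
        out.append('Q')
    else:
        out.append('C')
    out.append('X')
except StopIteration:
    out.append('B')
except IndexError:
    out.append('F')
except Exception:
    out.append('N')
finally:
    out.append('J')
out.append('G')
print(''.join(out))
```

Execution trace: 'Z' (try body) → 'V' (inner try body) → 'Q' (inner except AttributeError) → 'X' (try body, no exception) → 'J' (finally) → 'G' (after the try/except). Output: ZVQXJG

Answer: ZVQXJG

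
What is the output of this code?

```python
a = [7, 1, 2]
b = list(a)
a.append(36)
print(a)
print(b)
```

Key concept: list() constructor creates copy.
Step by step:
`a = [7, 1, 2]` → a = [7, 1, 2]
`b = list(a)` → b = [7, 1, 2]
`a.append(36)` → a = [7, 1, 2, 36]
`print(a)` → prints [7, 1, 2, 36]
`print(b)` → prints [7, 1, 2]

Answer:
[7, 1, 2, 36]
[7, 1, 2]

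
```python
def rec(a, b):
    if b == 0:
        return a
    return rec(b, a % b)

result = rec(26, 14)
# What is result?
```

rec(26, 14) -> rec(14, 12) -> rec(12, 2) -> rec(2, 0) -> 2

Answer: 2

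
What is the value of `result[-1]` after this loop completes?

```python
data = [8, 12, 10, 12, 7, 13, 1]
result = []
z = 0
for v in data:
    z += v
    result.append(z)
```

Cumulative sum ends at 63
`result` takes the values: [] → [8] → [8, 20] → [8, 20, 30] → [8, 20, 30, 42] → [8, 20, 30, 42, 49] → [8, 20, 30, 42, 49, 62] → [8, 20, 30, 42, 49, 62, 63]
So `result[-1]` = 63

Answer: 63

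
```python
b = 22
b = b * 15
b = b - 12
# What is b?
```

Trace:
`b = 22` → b = 22
`b = b * 15` → b = 330
`b = b - 12` → b = 318
So b = 318

Answer: 318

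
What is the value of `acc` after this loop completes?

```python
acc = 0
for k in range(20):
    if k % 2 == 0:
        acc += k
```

Sum of even numbers 0 to 19
`acc` takes the values: 0 → 2 → 6 → 12 → 20 → 30 → 42 → 56 → 72 → 90

Answer: 90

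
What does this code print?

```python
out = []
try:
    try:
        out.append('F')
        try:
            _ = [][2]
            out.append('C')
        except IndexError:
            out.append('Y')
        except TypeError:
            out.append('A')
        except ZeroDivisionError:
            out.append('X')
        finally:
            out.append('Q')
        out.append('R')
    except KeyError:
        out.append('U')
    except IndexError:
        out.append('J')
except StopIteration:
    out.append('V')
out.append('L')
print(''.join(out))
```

Execution trace: 'F' (try body) → 'Y' (inner except IndexError) → 'Q' (inner finally) → 'R' (try body, no exception) → 'L' (after the try/except). Output: FYQRL

Answer: FYQRL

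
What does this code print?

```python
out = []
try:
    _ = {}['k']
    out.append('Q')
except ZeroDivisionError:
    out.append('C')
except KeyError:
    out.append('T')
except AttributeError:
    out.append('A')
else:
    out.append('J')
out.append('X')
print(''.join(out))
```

Execution trace: 'T' (except KeyError) → 'X' (after the try/except). Output: TX

Answer: TX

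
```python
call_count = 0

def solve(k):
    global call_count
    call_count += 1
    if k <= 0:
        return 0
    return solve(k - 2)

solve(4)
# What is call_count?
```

Linear recursion stepping by 2: 3 calls from k=4 down to ≤0.

Answer: 3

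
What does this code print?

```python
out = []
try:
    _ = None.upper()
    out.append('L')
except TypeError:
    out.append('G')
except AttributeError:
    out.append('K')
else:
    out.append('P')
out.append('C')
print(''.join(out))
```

Execution trace: 'K' (except AttributeError) → 'C' (after the try/except). Output: KC

Answer: KC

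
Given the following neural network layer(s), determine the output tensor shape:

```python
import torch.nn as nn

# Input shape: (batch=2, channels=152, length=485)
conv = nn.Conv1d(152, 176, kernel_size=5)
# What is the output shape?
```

Input: (2, 152, 485) -> Output: (2, 176, 481)

Answer: (2, 176, 481)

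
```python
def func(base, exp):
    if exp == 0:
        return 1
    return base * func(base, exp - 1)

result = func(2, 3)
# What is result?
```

func(2, 3) = 2 * 2 * 2 = 8

Answer: 8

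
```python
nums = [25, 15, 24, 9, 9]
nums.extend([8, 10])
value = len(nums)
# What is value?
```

Trace:
`nums = [25, 15, 24, 9, 9]` → nums = [25, 15, 24, 9, 9]
`nums.extend([8, 10])` → nums = [25, 15, 24, 9, 9, 8, 10]
`value = len(nums)` → value = 7
So value = 7

Answer: 7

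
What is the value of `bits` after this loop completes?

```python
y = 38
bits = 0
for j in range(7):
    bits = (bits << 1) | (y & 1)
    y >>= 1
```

Reverse lowest 7 bits of 38
`bits` takes the values: 0 → 1 → 3 → 6 → 12 → 25 → 50

Answer: 50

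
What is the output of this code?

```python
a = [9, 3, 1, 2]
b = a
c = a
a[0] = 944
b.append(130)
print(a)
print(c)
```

Key concept: multiple aliases.
Step by step:
`a = [9, 3, 1, 2]` → a = [9, 3, 1, 2]
`b = a` → b = [9, 3, 1, 2] (same object as a)
`c = a` → c = [9, 3, 1, 2] (same object as a, b)
`a[0] = 944` → a = [944, 3, 1, 2] (same object as b, c); b = [944, 3, 1, 2] (same object as a, c); c = [944, 3, 1, 2] (same object as a, b)
`b.append(130)` → a = [944, 3, 1, 2, 130] (same object as b, c); b = [944, 3, 1, 2, 130] (same object as a, c); c = [944, 3, 1, 2, 130] (same object as a, b)
`print(a)` → prints [944, 3, 1, 2, 130]
`print(c)` → prints [944, 3, 1, 2, 130]

Answer:
[944, 3, 1, 2, 130]
[944, 3, 1, 2, 130]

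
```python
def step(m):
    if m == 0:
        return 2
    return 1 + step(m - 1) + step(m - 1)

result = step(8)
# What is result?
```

step(m) = 1 + 2·step(m-1), step(0)=2. Closed form: (2+1)·2^8 - 1 = 767.

Answer: 767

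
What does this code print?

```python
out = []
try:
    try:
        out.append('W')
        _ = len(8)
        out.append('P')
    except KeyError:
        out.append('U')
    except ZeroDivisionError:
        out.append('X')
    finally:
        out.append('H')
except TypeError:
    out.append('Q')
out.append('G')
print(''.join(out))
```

Execution trace: 'W' (inner try body) → 'H' (inner finally) → 'Q' (outer except TypeError) → 'G' (after the try/except). Output: WHQG

Answer: WHQG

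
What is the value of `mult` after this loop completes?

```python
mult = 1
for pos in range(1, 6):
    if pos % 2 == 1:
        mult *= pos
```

Product of odd numbers 1 to 5
`mult` takes the values: 1 → 3 → 15

Answer: 15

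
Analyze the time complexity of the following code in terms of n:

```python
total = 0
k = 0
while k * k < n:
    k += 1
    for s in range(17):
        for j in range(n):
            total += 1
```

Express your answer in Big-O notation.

Each loop level contributes: √n × 1 × n. Multiplying the contributions gives O(n√n).

Answer: O(n√n)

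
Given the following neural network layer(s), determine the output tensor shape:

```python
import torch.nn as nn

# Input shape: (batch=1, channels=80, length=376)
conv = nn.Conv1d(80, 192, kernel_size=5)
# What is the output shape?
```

Input: (1, 80, 376) -> Output: (1, 192, 372)

Answer: (1, 192, 372)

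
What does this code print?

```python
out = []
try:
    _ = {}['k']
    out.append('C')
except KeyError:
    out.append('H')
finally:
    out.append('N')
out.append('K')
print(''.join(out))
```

Execution trace: 'H' (except KeyError) → 'N' (finally) → 'K' (after the try/except). Output: HNK

Answer: HNK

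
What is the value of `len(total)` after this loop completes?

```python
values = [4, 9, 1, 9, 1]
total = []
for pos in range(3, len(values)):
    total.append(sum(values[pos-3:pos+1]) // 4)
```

Number of 4-element averages
`total` takes the values: [] → [5] → [5, 5]
So `len(total)` = 2

Answer: 2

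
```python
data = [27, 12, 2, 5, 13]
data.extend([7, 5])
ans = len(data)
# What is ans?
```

Trace:
`data = [27, 12, 2, 5, 13]` → data = [27, 12, 2, 5, 13]
`data.extend([7, 5])` → data = [27, 12, 2, 5, 13, 7, 5]
`ans = len(data)` → ans = 7
So ans = 7

Answer: 7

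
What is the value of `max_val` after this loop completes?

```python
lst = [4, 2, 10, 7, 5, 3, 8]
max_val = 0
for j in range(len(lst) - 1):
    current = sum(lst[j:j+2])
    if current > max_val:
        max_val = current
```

Max sum of 2-element window in [4, 2, 10, 7, 5, 3, 8]
`max_val` takes the values: 0 → 6 → 12 → 17

Answer: 17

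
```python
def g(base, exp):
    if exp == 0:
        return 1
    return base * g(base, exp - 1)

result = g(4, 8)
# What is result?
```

g(4, 8) = 4 * 4 * 4 * 4 * 4 * 4 * 4 * 4 = 65536

Answer: 65536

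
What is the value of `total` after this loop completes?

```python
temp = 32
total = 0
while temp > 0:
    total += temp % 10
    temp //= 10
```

Sum digits of 32
`total` takes the values: 0 → 2 → 5

Answer: 5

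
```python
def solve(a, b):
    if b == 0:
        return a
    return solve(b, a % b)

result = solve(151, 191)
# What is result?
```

solve(151, 191) -> solve(191, 151) -> solve(151, 40) -> solve(40, 31) -> solve(31, 9) -> solve(9, 4) -> solve(4, 1) -> solve(1, 0) -> 1

Answer: 1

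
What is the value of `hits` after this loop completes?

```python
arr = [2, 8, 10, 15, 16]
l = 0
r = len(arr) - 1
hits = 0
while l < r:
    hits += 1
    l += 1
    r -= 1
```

Iterations until pointers meet (list length 5)
`hits` takes the values: 0 → 1 → 2

Answer: 2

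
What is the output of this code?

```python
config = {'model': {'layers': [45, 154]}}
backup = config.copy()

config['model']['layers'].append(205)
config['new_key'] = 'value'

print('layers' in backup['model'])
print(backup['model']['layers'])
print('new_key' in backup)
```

Key concept: shallow copy gotcha with nested dict.
Step by step:
`config = {'model': {'layers': [45, 154]}}` → config = {'model': {'layers': [45, 154]}}
`backup = config.copy()` → backup = {'model': {'layers': [45, 154]}}
`config['model']['layers'].append(205)` → config = {'model': {'layers': [45, 154, 205]}}; backup = {'model': {'layers': [45, 154, 205]}}
`config['new_key'] = 'value'` → config = {'model': {'layers': [45, 154, 205]}, 'new_key': 'value'}
`print('layers' in backup['model'])` → prints True
`print(backup['model']['layers'])` → prints [45, 154, 205]
`print('new_key' in backup)` → prints False

Answer:
True
[45, 154, 205]
False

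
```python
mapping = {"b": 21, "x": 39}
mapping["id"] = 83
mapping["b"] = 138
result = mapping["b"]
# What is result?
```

Trace:
`mapping = {"b": 21, "x": 39}` → mapping = {'b': 21, 'x': 39}
`mapping["id"] = 83` → mapping = {'b': 21, 'x': 39, 'id': 83}
`mapping["b"] = 138` → mapping = {'b': 138, 'x': 39, 'id': 83}
`result = mapping["b"]` → result = 138
So result = 138

Answer: 138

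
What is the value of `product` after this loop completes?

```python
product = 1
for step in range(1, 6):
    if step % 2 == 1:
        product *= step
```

Product of odd numbers 1 to 5
`product` takes the values: 1 → 3 → 15

Answer: 15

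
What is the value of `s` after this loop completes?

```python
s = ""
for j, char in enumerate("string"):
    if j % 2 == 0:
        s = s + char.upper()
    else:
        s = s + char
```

Uppercase even positions in 'string'
`s` takes the values: "" → "S" → "St" → "StR" → "StRi" → "StRiN" → "StRiNg"

Answer: "StRiNg"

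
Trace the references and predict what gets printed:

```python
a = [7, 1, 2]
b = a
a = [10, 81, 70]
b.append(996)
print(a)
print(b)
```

Key concept: rebinding vs mutation: a is rebound to a new list, b still points at the original.
Step by step:
`a = [7, 1, 2]` → a = [7, 1, 2]
`b = a` → b = [7, 1, 2] (same object as a)
`a = [10, 81, 70]` → a = [10, 81, 70]
`b.append(996)` → b = [7, 1, 2, 996]
`print(a)` → prints [10, 81, 70]
`print(b)` → prints [7, 1, 2, 996]

Answer:
[10, 81, 70]
[7, 1, 2, 996]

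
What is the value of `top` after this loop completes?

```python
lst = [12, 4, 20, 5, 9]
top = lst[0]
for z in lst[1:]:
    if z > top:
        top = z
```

Maximum of [12, 4, 20, 5, 9]
`top` takes the values: 12 → 20

Answer: 20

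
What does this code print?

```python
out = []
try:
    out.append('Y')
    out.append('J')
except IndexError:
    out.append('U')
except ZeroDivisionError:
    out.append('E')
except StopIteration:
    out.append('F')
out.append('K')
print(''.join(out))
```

Execution trace: 'Y' (try body) → 'J' (try body, no exception) → 'K' (after the try/except). Output: YJK

Answer: YJK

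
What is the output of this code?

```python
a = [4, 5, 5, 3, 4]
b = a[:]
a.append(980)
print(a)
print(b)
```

Key concept: slice [:] creates copy.
Step by step:
`a = [4, 5, 5, 3, 4]` → a = [4, 5, 5, 3, 4]
`b = a[:]` → b = [4, 5, 5, 3, 4]
`a.append(980)` → a = [4, 5, 5, 3, 4, 980]
`print(a)` → prints [4, 5, 5, 3, 4, 980]
`print(b)` → prints [4, 5, 5, 3, 4]

Answer:
[4, 5, 5, 3, 4, 980]
[4, 5, 5, 3, 4]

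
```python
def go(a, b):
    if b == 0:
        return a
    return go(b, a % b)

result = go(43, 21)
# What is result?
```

go(43, 21) -> go(21, 1) -> go(1, 0) -> 1

Answer: 1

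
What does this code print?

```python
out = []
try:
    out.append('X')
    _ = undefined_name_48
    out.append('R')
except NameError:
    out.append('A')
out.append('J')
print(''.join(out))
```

Execution trace: 'X' (try body) → 'A' (except NameError) → 'J' (after the try/except). Output: XAJ

Answer: XAJ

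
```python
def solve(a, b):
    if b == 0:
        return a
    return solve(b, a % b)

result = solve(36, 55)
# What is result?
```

solve(36, 55) -> solve(55, 36) -> solve(36, 19) -> solve(19, 17) -> solve(17, 2) -> solve(2, 1) -> solve(1, 0) -> 1

Answer: 1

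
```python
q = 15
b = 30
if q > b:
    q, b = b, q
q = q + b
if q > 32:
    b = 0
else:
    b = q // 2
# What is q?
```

Trace:
`q = 15` → q = 15
`b = 30` → b = 30
`if q > b: ...` → q > b is False → no variable changes
`q = q + b` → q = 45
`if q > 32: ...` → q > 32 is True → b = 0
So q = 45

Answer: 45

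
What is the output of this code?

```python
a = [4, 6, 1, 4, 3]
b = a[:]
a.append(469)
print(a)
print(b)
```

Key concept: slice [:] creates copy.
Step by step:
`a = [4, 6, 1, 4, 3]` → a = [4, 6, 1, 4, 3]
`b = a[:]` → b = [4, 6, 1, 4, 3]
`a.append(469)` → a = [4, 6, 1, 4, 3, 469]
`print(a)` → prints [4, 6, 1, 4, 3, 469]
`print(b)` → prints [4, 6, 1, 4, 3]

Answer:
[4, 6, 1, 4, 3, 469]
[4, 6, 1, 4, 3]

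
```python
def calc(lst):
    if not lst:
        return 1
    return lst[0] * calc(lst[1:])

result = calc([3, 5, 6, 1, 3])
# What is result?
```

Product over [3, 5, 6, 1, 3] = 3 * 5 * 6 * 1 * 3 = 270

Answer: 270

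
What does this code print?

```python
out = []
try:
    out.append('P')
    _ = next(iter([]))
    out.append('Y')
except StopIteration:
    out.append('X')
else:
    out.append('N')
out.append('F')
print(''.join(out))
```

Execution trace: 'P' (try body) → 'X' (except StopIteration) → 'F' (after the try/except). Output: PXF

Answer: PXF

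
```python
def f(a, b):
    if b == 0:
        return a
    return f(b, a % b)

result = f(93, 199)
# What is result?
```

f(93, 199) -> f(199, 93) -> f(93, 13) -> f(13, 2) -> f(2, 1) -> f(1, 0) -> 1

Answer: 1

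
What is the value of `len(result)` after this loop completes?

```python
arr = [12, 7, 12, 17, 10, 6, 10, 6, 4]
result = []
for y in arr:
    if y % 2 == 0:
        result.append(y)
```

Count even numbers in [12, 7, 12, 17, 10, 6, 10, 6, 4]
`result` takes the values: [] → [12] → [12, 12] → [12, 12, 10] → [12, 12, 10, 6] → [12, 12, 10, 6, 10] → [12, 12, 10, 6, 10, 6] → [12, 12, 10, 6, 10, 6, 4]
So `len(result)` = 7

Answer: 7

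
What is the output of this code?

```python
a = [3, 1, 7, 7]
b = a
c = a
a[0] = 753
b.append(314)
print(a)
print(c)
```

Key concept: multiple aliases.
Step by step:
`a = [3, 1, 7, 7]` → a = [3, 1, 7, 7]
`b = a` → b = [3, 1, 7, 7] (same object as a)
`c = a` → c = [3, 1, 7, 7] (same object as a, b)
`a[0] = 753` → a = [753, 1, 7, 7] (same object as b, c); b = [753, 1, 7, 7] (same object as a, c); c = [753, 1, 7, 7] (same object as a, b)
`b.append(314)` → a = [753, 1, 7, 7, 314] (same object as b, c); b = [753, 1, 7, 7, 314] (same object as a, c); c = [753, 1, 7, 7, 314] (same object as a, b)
`print(a)` → prints [753, 1, 7, 7, 314]
`print(c)` → prints [753, 1, 7, 7, 314]

Answer:
[753, 1, 7, 7, 314]
[753, 1, 7, 7, 314]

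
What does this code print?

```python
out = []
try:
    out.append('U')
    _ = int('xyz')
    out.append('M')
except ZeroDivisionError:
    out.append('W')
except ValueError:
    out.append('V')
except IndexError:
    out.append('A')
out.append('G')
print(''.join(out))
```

Execution trace: 'U' (try body) → 'V' (except ValueError) → 'G' (after the try/except). Output: UVG

Answer: UVG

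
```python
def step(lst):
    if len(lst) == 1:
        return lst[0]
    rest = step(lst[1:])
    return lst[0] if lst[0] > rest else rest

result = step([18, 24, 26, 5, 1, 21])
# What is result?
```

Recursive max over [18, 24, 26, 5, 1, 21] = 26

Answer: 26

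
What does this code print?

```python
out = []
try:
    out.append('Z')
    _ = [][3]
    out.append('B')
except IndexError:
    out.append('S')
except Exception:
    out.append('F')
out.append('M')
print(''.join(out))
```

Execution trace: 'Z' (try body) → 'S' (except IndexError) → 'M' (after the try/except). Output: ZSM

Answer: ZSM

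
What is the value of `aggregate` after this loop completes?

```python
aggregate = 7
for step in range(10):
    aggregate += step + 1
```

Start at 7, add 1 to 10 = 62
`aggregate` takes the values: 7 → 8 → 10 → 13 → 17 → 22 → 28 → 35 → 43 → 52 → 62

Answer: 62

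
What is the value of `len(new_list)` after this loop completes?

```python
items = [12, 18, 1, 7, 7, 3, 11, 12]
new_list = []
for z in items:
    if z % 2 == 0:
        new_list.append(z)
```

Count even numbers in [12, 18, 1, 7, 7, 3, 11, 12]
`new_list` takes the values: [] → [12] → [12, 18] → [12, 18, 12]
So `len(new_list)` = 3

Answer: 3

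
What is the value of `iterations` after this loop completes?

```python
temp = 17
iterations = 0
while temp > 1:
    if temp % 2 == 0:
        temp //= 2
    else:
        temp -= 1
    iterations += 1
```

Steps to reduce 17 to 1
`iterations` takes the values: 0 → 1 → 2 → 3 → 4 → 5

Answer: 5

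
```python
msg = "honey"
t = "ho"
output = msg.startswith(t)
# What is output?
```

Trace:
`msg = "honey"` → msg = 'honey'
`t = "ho"` → t = 'ho'
`output = msg.startswith(t)` → output = True
So output = True

Answer: True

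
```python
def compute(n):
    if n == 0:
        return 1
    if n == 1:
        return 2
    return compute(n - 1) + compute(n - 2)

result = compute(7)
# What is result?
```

Build up from base cases: compute(0)=1, compute(1)=2, compute(2)=3, compute(3)=5, compute(4)=8, compute(5)=13, compute(6)=21, ..., compute(7)=34

Answer: 34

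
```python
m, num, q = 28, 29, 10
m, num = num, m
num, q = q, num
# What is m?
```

Trace:
`m, num, q = 28, 29, 10` → m = 28; num = 29; q = 10
`m, num = num, m` → m = 29; num = 28
`num, q = q, num` → num = 10; q = 28
So m = 29

Answer: 29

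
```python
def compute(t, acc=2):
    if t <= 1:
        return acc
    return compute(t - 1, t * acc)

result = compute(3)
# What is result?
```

Accumulator trace (n, acc): (3, 2) -> (2, 6) -> (1, 12) -> return 12

Answer: 12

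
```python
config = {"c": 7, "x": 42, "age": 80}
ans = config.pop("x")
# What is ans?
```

Trace:
`config = {"c": 7, "x": 42, "age": 80}` → config = {'c': 7, 'x': 42, 'age': 80}
`ans = config.pop("x")` → config = {'c': 7, 'age': 80}; ans = 42
So ans = 42

Answer: 42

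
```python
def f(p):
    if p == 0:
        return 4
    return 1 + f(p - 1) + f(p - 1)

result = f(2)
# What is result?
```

f(p) = 1 + 2·f(p-1), f(0)=4. Closed form: (4+1)·2^2 - 1 = 19.

Answer: 19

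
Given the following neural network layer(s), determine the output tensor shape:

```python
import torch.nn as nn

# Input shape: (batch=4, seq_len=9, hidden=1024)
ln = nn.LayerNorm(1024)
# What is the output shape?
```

Input: (4, 9, 1024) -> Output: (4, 9, 1024)

Answer: (4, 9, 1024)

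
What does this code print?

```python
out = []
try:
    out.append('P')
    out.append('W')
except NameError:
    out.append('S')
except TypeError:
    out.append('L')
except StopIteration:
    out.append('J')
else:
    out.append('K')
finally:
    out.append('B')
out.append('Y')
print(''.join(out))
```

Execution trace: 'P' (try body) → 'W' (try body, no exception) → 'K' (else) → 'B' (finally) → 'Y' (after the try/except). Output: PWKBY

Answer: PWKBY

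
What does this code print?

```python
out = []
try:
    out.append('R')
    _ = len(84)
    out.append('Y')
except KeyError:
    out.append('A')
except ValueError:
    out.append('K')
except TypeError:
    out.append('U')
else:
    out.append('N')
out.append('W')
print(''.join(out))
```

Execution trace: 'R' (try body) → 'U' (except TypeError) → 'W' (after the try/except). Output: RUW

Answer: RUW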